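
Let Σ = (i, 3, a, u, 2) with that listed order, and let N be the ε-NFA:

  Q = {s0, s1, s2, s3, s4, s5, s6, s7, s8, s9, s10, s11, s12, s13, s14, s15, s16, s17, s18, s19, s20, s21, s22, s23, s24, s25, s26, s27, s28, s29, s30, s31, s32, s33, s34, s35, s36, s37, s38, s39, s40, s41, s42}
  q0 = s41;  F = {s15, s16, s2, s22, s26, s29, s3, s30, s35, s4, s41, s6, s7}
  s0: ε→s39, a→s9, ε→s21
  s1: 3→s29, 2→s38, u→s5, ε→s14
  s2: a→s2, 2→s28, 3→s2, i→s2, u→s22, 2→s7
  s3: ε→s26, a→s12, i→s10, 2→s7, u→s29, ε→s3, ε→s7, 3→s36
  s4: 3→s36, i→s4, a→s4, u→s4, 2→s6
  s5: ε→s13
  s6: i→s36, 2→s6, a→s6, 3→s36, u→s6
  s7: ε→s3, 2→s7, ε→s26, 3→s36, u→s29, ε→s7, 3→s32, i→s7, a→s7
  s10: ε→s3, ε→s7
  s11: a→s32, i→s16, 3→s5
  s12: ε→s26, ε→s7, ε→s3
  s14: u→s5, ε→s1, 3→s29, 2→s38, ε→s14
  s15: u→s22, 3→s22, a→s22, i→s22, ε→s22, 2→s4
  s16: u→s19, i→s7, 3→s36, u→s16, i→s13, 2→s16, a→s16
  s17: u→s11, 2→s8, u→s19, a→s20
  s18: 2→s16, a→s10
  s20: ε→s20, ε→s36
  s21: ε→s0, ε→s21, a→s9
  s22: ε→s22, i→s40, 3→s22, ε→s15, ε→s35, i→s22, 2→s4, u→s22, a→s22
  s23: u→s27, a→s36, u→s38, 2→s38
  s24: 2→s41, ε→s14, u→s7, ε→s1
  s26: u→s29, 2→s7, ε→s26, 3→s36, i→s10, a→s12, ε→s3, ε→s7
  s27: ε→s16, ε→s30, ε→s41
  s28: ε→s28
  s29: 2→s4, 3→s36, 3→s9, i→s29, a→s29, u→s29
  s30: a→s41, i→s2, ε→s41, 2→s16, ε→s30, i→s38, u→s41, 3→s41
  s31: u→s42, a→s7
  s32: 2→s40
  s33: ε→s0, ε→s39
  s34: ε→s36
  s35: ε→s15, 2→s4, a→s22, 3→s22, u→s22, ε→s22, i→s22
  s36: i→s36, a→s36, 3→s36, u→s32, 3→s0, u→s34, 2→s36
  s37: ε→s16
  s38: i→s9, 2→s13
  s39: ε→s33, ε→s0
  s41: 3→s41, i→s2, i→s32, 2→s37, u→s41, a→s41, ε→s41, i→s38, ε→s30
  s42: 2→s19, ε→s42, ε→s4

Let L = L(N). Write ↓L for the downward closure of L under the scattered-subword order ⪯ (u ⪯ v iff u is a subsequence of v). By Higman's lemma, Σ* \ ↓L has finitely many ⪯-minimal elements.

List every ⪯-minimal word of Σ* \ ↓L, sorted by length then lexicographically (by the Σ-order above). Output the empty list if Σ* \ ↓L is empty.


|Q|=43, |F|=13, |δ|=158 (48 ε).
min D↑ (9 st, q0=0, F={5}): 0:i→1,3→0,a→0,u→0,2→2 1:i→1,3→1,a→1,u→3,2→4 2:i→4,3→5,a→2,u→2,2→2 3:i→3,3→3,a→3,u→3,2→6 4:i→4,3→5,a→4,u→7,2→4 5:i→5,3→5,a→5,u→5,2→5 6:i→6,3→5,a→6,u→6,2→8 7:i→7,3→5,a→7,u→7,2→6 8:i→5,3→5,a→8,u→8,2→8 (ε-aug+det+¬).
'23': N↓-sim [29, 22, 9] end={s0,s21,s32,s33,s34,s36,s39,s40,s9} ∉↓L; 2/2 single-dels accept.
'iu22i': |S_i|=[29, 24, 15, 11, 10, 9] end={s0,s21,s32,s33,s34,s36,s39,s40,s9} — reject; 5/5 del acc.
2 obstructions.

min(Σ*\↓L) = [23, iu22i].


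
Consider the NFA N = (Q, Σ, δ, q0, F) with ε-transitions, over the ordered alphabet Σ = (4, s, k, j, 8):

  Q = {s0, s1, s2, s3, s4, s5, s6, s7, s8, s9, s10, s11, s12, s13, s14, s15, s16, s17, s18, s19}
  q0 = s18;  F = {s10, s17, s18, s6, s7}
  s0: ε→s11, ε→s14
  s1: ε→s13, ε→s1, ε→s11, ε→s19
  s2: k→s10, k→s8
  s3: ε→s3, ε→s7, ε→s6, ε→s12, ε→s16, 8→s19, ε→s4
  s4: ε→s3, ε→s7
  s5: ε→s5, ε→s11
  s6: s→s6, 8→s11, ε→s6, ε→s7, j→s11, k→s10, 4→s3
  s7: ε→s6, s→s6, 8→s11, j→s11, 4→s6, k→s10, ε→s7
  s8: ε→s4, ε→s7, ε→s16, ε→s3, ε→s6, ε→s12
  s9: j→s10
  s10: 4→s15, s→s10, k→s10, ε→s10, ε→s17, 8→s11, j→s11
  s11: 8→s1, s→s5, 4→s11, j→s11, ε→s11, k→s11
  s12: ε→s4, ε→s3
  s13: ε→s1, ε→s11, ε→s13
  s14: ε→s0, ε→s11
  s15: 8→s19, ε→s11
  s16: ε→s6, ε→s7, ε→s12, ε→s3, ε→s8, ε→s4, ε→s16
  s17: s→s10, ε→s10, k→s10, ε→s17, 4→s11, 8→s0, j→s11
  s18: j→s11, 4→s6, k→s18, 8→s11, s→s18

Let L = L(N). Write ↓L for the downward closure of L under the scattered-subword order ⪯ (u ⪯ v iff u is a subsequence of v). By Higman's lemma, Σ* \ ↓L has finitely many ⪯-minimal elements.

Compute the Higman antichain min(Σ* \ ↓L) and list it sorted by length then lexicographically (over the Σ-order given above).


|Q|=20, |F|=5, |δ|=81 (46 ε).
min D↑ (4 st, q0=0, F={2}): 0:4→1,s→0,k→0,j→2,8→2 1:4→1,s→1,k→3,j→2,8→2 2:4→2,s→2,k→2,j→2,8→2 3:4→2,s→3,k→3,j→2,8→2.
'j': run [18, 5] end={s1,s11,s13,s19,s5} — reject; 1/1 single-dels accept.
'8': |S_i|=[18, 7] end={s0,s1,s11,s13,s14,s19,s5} rej; 1/1 single-dels accept.
'4k4': run [18, 17, 10, 6] end={s1,s11,s13,s15,s19,s5} ∉↓L; 3/3 single-dels accept.
3 words, ⪯-incomp.

min(Σ*\↓L) = [j, 8, 4k4].


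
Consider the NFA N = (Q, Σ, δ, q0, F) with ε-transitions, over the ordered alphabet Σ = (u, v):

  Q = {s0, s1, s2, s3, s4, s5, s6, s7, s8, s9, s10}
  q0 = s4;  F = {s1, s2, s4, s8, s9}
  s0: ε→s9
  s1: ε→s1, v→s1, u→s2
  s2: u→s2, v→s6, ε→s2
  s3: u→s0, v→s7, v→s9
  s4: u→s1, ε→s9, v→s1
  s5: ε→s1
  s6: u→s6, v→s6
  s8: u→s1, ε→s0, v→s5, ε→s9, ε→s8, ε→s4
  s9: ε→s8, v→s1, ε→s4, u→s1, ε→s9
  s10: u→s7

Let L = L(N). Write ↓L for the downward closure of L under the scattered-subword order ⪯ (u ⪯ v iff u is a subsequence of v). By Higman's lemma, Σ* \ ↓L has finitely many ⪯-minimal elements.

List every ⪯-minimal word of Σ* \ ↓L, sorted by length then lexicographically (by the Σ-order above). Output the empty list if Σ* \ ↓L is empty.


|Q|=11, |F|=5, |δ|=28 (12 ε).
min D↑ (4 st, q0=0, F={3}): 0:u→1,v→1 1:u→2,v→1 2:u→2,v→3 3:u→3,v→3 (ε-aug+det+¬).
'uuv': N↓-sim [8, 3, 2, 1] end={s6} ∉↓L; 3/3 deletions ∈↓L.
'vuv': N↓-sim [8, 4, 2, 1] end={s6} ∉↓L; 3/3 deletions ∈↓L.
2 obstructions.

A = [uuv, vuv].


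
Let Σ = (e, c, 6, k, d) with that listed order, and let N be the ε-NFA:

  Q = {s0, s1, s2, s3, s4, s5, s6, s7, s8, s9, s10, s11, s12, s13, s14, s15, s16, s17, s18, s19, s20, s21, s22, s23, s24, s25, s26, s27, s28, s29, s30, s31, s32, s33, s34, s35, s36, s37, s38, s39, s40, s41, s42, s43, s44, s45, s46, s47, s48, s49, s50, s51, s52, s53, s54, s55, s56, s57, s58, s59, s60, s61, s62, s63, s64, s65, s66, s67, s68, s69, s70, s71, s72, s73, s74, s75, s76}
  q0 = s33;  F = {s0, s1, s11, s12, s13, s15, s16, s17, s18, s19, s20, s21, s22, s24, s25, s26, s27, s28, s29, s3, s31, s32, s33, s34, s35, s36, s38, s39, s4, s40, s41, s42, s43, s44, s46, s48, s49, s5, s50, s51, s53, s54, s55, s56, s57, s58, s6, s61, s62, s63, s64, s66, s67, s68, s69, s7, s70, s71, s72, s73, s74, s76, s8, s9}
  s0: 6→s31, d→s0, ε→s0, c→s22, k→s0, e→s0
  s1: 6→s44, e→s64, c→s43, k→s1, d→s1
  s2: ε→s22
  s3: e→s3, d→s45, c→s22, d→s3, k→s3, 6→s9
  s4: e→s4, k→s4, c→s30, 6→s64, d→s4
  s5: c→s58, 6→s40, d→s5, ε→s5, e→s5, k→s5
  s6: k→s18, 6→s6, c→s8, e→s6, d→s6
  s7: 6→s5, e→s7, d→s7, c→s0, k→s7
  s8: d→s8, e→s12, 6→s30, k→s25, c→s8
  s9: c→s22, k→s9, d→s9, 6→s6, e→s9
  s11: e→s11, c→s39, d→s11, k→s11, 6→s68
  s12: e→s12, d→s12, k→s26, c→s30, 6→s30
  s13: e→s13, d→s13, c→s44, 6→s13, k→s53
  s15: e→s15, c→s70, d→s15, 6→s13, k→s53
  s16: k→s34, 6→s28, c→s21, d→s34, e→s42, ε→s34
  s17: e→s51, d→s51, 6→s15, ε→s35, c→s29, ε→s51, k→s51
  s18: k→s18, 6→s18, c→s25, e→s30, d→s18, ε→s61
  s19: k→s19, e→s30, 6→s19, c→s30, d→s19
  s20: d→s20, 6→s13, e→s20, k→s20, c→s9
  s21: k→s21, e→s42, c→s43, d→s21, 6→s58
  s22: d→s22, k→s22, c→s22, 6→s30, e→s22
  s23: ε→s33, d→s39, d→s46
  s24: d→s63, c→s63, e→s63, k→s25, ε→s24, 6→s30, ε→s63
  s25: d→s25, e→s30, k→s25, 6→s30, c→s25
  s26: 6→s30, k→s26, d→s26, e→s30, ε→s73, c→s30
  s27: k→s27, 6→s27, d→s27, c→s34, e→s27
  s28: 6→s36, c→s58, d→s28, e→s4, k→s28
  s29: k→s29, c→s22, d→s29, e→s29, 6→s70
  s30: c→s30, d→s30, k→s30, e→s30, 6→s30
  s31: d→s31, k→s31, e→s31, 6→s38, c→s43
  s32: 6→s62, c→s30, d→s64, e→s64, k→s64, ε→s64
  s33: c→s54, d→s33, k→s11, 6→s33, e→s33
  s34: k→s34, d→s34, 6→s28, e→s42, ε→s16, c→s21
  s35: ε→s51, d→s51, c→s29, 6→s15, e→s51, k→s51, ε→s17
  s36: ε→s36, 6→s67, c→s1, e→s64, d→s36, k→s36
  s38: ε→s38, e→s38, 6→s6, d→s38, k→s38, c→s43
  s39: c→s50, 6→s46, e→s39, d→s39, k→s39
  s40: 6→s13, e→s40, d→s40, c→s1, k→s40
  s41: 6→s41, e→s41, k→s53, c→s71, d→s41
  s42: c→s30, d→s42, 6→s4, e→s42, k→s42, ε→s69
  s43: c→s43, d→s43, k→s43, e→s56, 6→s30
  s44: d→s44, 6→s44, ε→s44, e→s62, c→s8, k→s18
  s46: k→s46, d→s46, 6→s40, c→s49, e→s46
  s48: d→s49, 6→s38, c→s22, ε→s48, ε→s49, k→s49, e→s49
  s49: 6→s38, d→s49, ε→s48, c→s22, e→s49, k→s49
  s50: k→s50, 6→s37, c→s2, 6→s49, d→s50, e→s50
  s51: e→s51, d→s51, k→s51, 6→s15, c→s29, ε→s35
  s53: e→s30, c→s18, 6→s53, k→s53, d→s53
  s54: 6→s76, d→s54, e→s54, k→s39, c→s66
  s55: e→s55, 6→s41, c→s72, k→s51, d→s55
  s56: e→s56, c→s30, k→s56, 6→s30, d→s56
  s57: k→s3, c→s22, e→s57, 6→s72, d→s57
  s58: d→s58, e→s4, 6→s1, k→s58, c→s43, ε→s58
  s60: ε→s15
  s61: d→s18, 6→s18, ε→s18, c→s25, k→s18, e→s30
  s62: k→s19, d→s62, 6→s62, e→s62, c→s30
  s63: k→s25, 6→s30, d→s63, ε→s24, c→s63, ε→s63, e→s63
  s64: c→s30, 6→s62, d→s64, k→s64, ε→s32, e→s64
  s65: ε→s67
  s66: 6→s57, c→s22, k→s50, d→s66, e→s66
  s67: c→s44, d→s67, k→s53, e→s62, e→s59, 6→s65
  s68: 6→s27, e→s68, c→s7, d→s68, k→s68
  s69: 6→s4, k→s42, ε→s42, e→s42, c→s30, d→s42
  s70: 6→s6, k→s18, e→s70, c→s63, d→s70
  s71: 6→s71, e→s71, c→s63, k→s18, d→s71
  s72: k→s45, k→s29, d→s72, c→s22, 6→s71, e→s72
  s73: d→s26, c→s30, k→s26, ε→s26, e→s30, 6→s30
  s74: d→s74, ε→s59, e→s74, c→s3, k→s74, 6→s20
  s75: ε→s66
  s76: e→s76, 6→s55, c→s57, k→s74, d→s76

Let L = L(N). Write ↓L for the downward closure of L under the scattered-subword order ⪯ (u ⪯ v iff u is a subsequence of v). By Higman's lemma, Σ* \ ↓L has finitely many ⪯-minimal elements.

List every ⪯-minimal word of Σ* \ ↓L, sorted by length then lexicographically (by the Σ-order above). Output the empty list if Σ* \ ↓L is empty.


|Q|=77, |F|=64, |δ|=365 (34 ε).
min D↑ (56 st, q0=0, F={15}): 0:e→0,c→1,6→0,k→2,d→0 1:e→1,c→3,6→4,k→5,d→1 2:e→2,c→5,6→6,k→2,d→2 3:e→3,c→7,6→8,k→9,d→3 4:e→4,c→8,6→10,k→11,d→4 5:e→5,c→9,6→12,k→5,d→5 6:e→6,c→13,6→14,k→6,d→6 7:e→7,c→7,6→15,k→7,d→7 8:e→8,c→7,6→16,k→17,d→8 9:e→9,c→7,6→18,k→9,d→9 10:e→10,c→16,6→19,k→20,d→10 11:e→11,c→17,6→21,k→11,d→11 12:e→12,c→18,6→22,k→12,d→12 13:e→13,c→23,6→24,k→13,d→13 14:e→14,c→25,6→14,k→14,d→14 15:e→15,c→15,6→15,k→15,d→15 16:e→16,c→7,6→26,k→27,d→16 17:e→17,c→7,6→28,k→17,d→17 18:e→18,c→7,6→29,k→18,d→18 19:e→19,c→26,6→19,k→30,d→19 20:e→20,c→27,6→31,k→20,d→20 21:e→21,c→28,6→32,k→21,d→21 22:e→22,c→33,6→32,k→22,d→22 23:e→23,c→7,6→34,k→23,d→23 24:e→24,c→35,6→22,k→24,d→24 25:e→36,c→37,6→38,k→25,d→25 26:e→26,c→39,6→26,k→40,d→26 27:e→27,c→7,6→41,k→27,d→27 28:e→28,c→7,6→42,k→28,d→28 29:e→29,c→43,6→42,k→29,d→29 30:e→15,c→40,6→30,k→30,d→30 31:e→31,c→41,6→32,k→30,d→31 32:e→32,c→44,6→32,k→30,d→32 33:e→45,c→43,6→44,k→33,d→33 34:e→34,c→43,6→29,k→34,d→34 35:e→46,c→43,6→33,k→35,d→35 36:e→36,c→15,6→46,k→36,d→36 37:e→36,c→43,6→35,k→37,d→37 38:e→46,c→35,6→47,k→38,d→38 39:e→39,c→39,6→15,k→48,d→39 40:e→15,c→48,6→40,k→40,d→40 41:e→41,c→39,6→42,k→40,d→41 42:e→42,c→49,6→42,k→40,d→42 43:e→50,c→43,6→15,k→43,d→43 44:e→51,c→49,6→44,k→40,d→44 45:e→45,c→15,6→51,k→45,d→45 46:e→46,c→15,6→45,k→46,d→46 47:e→45,c→33,6→52,k→47,d→47 48:e→15,c→48,6→15,k→48,d→48 49:e→53,c→49,6→15,k→48,d→49 50:e→50,c→15,6→15,k→50,d→50 51:e→51,c→15,6→51,k→54,d→51 52:e→51,c→44,6→52,k→30,d→52 53:e→53,c→15,6→15,k→55,d→53 54:e→15,c→15,6→54,k→54,d→54 55:e→15,c→15,6→15,k→55,d→55.
'ccc6': N↓-sim [70, 66, 42, 12, 1] end={s30} rej; 4/4 single-dels accept.
'c666ke': run [70, 66, 54, 41, 23, 8, 1] end={s30} rej; 6/6 deletions ∈↓L.
'k66cec': N↓-sim [70, 61, 50, 36, 29, 13, 1] end={s30} — reject; 6/6 del acc.
3 obstructions.

Antichain: [ccc6, c666ke, k66cec].


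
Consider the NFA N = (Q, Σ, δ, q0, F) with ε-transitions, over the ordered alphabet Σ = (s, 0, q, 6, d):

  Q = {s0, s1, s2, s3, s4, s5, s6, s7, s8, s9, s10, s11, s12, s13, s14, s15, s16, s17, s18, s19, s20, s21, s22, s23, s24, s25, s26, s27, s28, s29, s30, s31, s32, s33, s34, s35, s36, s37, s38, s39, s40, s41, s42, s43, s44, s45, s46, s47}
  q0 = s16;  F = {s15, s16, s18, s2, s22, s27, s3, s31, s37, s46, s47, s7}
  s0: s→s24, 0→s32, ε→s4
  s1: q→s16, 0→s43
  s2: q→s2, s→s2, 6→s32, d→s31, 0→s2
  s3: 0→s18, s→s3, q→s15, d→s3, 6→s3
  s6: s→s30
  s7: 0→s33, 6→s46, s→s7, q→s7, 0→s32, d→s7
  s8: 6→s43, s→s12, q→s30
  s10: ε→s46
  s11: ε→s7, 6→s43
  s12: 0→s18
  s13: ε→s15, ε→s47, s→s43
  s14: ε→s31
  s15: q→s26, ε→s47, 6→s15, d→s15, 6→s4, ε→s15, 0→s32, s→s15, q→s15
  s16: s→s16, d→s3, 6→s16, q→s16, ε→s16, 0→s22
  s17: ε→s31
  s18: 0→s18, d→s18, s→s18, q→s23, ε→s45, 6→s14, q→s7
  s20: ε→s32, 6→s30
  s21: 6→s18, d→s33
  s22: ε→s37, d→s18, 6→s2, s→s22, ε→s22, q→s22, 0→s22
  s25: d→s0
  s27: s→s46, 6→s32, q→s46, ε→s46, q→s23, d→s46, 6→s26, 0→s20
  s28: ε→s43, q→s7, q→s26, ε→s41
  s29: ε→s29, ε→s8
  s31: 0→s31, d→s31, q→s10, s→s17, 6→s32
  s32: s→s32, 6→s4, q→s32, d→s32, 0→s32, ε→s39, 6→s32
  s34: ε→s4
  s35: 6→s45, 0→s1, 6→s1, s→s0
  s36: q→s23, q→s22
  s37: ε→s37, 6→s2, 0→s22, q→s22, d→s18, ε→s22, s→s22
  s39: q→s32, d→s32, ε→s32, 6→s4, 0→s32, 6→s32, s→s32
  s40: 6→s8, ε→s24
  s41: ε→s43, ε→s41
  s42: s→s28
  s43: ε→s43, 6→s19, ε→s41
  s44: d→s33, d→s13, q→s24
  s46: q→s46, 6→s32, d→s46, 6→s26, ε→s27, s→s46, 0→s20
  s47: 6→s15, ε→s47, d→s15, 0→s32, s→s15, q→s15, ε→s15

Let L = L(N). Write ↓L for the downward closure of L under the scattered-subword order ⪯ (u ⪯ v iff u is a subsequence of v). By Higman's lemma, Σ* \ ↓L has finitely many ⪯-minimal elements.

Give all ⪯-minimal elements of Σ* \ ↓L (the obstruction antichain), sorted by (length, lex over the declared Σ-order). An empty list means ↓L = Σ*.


Antichain: [066, dq0].

|Q|=48, |F|=12, |δ|=140 (32 ε).
min D↑ (10 st, q0=0, F={6}): 0:s→0,0→1,q→0,6→0,d→2 1:s→1,0→1,q→1,6→3,d→4 2:s→2,0→4,q→5,6→2,d→2 3:s→3,0→3,q→3,6→6,d→7 4:s→4,0→4,q→8,6→7,d→4 5:s→5,0→6,q→5,6→5,d→5 6:s→6,0→6,q→6,6→6,d→6 7:s→7,0→7,q→9,6→6,d→7 8:s→8,0→6,q→8,6→9,d→8 9:s→9,0→6,q→9,6→6,d→9 [Hopcroft].
'066': run [24, 20, 14, 5] end={s26,s30,s32,s39,s4} — reject; 3/3 single-dels accept.
'dq0': |S_i|=[24, 20, 14, 6] end={s20,s30,s32,s33,s39,s4} ∉↓L; 3/3 deletions ∈↓L.
2 words, ⪯-incomp.


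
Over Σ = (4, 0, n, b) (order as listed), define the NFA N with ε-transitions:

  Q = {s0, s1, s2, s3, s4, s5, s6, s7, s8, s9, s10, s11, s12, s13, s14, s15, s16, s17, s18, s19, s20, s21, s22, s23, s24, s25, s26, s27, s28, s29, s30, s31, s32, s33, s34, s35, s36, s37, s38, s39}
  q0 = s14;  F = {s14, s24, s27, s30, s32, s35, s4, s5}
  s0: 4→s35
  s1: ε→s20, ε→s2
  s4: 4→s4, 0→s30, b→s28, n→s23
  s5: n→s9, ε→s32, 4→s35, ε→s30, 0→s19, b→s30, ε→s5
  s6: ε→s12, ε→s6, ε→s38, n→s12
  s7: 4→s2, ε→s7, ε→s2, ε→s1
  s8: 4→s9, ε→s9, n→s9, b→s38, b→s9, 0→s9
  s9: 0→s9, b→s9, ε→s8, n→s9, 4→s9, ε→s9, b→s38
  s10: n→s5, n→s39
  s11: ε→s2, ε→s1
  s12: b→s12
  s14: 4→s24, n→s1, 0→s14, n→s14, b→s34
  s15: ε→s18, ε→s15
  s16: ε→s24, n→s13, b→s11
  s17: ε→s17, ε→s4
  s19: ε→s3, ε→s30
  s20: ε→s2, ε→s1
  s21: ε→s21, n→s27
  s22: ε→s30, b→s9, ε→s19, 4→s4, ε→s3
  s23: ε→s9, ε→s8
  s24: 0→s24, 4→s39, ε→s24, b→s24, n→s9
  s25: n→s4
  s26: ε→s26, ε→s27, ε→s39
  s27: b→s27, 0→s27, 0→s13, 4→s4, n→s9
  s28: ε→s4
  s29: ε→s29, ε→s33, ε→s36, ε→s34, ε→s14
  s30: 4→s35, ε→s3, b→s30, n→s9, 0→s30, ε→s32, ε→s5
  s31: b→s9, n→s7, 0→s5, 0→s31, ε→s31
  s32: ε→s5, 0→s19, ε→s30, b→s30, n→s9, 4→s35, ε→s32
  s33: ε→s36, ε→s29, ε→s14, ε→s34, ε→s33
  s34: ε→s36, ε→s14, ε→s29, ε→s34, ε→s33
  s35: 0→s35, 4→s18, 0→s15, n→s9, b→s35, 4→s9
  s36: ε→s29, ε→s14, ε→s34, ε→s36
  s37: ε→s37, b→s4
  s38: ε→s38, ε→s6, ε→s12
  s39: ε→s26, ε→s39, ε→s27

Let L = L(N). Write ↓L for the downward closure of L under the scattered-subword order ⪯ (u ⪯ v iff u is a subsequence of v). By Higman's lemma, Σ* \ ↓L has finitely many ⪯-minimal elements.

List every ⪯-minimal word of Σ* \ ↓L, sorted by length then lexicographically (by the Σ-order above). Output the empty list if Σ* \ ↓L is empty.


min(Σ*\↓L) = [4n, 444044].

|Q|=40, |F|=8, |δ|=132 (69 ε).
min D↑ (7 st, q0=0, F={3}): 0:4→1,0→0,n→0,b→0 1:4→2,0→1,n→3,b→1 2:4→4,0→2,n→3,b→2 3:4→3,0→3,n→3,b→3 4:4→4,0→5,n→3,b→4 5:4→6,0→5,n→3,b→5 6:4→3,0→6,n→3,b→6 [Hopcroft].
'4n': run [29, 21, 6] end={s12,s23,s38,s6,s8,s9} ∉↓L; 2/2 del acc.
'444044': run [29, 21, 20, 16, 13, 8, 6] end={s12,s18,s38,s6,s8,s9} rej; 6/6 deletions ∈↓L.
2 words, ⪯-incomp.


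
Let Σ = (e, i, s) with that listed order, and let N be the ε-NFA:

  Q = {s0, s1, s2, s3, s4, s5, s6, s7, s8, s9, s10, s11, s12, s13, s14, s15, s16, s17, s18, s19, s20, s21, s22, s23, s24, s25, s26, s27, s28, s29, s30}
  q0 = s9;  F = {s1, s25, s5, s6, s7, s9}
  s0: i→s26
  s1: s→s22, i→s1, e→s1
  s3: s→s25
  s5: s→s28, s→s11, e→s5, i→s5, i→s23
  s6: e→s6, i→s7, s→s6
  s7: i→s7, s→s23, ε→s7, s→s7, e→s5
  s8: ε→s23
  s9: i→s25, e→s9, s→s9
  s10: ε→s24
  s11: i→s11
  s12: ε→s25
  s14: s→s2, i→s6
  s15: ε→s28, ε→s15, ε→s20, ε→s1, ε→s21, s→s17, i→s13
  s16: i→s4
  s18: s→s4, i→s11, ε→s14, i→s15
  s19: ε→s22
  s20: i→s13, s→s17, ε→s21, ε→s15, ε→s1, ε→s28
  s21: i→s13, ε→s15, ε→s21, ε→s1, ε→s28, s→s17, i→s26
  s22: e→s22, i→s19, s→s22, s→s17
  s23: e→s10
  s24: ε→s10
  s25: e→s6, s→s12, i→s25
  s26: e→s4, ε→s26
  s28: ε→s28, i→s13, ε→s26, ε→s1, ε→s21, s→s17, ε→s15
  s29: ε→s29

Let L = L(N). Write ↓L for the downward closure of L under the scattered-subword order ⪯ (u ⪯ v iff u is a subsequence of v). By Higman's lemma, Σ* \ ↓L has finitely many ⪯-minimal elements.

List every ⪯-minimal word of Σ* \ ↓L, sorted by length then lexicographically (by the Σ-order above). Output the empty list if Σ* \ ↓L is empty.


min(Σ*\↓L) = [ieiess].

|Q|=31, |F|=6, |δ|=72 (27 ε).
min D↑ (7 st, q0=0, F={6}): 0:e→0,i→1,s→0 1:e→2,i→1,s→1 2:e→2,i→3,s→2 3:e→4,i→3,s→3 4:e→4,i→4,s→5 5:e→5,i→5,s→6 6:e→6,i→6,s→6 (ε-aug+det+¬).
'ieiess': run [21, 20, 18, 17, 16, 12, 3] end={s17,s19,s22} — reject; 6/6 del acc.
1 words, ⪯-incomp.


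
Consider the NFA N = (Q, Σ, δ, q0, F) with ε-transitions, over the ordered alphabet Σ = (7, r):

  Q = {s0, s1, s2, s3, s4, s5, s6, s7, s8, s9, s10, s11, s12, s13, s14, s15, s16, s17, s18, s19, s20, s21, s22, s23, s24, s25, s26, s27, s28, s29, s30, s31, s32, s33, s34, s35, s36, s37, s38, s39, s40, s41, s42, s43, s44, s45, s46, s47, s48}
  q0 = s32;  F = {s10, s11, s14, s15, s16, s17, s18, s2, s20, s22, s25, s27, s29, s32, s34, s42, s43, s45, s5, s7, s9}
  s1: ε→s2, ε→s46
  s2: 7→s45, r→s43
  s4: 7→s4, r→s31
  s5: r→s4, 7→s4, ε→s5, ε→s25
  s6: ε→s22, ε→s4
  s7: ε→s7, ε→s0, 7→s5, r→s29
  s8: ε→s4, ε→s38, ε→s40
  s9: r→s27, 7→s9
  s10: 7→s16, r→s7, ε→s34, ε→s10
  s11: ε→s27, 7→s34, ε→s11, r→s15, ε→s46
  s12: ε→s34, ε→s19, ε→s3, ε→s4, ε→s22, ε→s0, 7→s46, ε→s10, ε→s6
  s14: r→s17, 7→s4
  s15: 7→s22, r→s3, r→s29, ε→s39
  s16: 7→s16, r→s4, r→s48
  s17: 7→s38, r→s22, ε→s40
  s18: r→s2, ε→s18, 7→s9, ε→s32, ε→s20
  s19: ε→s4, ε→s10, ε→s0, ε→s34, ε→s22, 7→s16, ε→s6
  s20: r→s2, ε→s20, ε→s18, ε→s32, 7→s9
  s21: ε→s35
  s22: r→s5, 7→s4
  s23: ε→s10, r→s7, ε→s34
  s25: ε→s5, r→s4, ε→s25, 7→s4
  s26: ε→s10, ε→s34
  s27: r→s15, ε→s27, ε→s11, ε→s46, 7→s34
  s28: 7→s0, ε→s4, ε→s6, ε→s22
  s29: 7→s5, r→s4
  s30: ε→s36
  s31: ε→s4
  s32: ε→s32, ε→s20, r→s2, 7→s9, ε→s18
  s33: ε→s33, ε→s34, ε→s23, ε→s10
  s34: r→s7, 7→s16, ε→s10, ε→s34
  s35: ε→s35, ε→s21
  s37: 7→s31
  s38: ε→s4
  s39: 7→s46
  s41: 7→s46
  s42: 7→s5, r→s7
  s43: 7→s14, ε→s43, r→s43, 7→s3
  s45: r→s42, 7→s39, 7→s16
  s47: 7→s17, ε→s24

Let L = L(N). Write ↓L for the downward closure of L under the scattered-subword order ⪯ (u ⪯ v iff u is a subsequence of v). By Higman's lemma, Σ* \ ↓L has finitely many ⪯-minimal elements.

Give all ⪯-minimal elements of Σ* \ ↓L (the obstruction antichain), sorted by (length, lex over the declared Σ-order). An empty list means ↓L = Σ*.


|Q|=49, |F|=21, |δ|=123 (67 ε).
min D↑ (17 st, q0=0, F={14}): 0:7→1,r→2 1:7→1,r→3 2:7→4,r→5 3:7→6,r→7 4:7→8,r→9 5:7→10,r→5 6:7→8,r→11 7:7→12,r→13 8:7→8,r→14 9:7→15,r→11 10:7→14,r→16 11:7→15,r→13 12:7→14,r→15 13:7→15,r→14 14:7→14,r→14 15:7→14,r→14 16:7→14,r→12 [Hopcroft].
'r77r': run [30, 26, 21, 9, 3] end={s31,s4,s48} — reject; 4/4 del acc.
'rr77': |S_i|=[30, 26, 19, 11, 3] end={s31,s38,s4} — reject; 4/4 del acc.
'7rrrr': N↓-sim [30, 25, 22, 13, 6, 2] end={s31,s4} rej; 5/5 del acc.
3 minimals (antichain).

min(Σ*\↓L) = [r77r, rr77, 7rrrr].


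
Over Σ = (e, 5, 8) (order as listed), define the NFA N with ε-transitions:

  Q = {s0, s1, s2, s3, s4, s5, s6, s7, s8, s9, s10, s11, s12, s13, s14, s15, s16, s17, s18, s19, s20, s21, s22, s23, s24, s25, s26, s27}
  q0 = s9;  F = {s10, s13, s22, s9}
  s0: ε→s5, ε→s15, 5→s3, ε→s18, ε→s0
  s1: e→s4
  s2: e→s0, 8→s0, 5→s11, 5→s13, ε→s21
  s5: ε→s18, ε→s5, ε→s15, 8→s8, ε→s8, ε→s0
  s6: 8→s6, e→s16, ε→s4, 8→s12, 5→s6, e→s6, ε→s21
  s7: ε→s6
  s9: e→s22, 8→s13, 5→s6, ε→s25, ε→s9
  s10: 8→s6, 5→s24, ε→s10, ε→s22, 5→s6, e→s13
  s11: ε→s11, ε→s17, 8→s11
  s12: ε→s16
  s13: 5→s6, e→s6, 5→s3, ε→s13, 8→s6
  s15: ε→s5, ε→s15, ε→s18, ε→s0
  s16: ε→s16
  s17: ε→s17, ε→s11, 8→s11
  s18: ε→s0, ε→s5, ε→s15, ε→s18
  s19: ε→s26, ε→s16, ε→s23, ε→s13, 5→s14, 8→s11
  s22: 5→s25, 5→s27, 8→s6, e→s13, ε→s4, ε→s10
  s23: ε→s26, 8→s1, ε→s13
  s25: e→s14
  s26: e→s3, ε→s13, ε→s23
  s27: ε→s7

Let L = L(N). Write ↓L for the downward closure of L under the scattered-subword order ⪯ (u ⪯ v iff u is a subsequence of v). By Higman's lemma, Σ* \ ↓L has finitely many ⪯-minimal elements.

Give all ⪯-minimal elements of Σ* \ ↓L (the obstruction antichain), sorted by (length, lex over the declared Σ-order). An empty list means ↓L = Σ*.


|Q|=28, |F|=4, |δ|=77 (43 ε).
min D↑ (4 st, q0=0, F={2}): 0:e→1,5→2,8→3 1:e→3,5→2,8→2 2:e→2,5→2,8→2 3:e→2,5→2,8→2 (ε-aug+det+¬).
'5': N↓-sim [15, 11] end={s12,s14,s16,s21,s24,s25,s27,s3,s4,s6,s7} — reject; 1/1 single-dels accept.
'e8': run [15, 14, 5] end={s12,s16,s21,s4,s6} ∉↓L; 2/2 single-dels accept.
'8e': |S_i|=[15, 7, 5] end={s12,s16,s21,s4,s6} — reject; 2/2 del acc.
'88': |S_i|=[15, 7, 5] end={s12,s16,s21,s4,s6} ∉↓L; 2/2 single-dels accept.
'eee': run [15, 14, 8, 5] end={s12,s16,s21,s4,s6} — reject; 3/3 del acc.
5 words, ⪯-incomp.

min(Σ*\↓L) = [5, e8, 8e, 88, eee].


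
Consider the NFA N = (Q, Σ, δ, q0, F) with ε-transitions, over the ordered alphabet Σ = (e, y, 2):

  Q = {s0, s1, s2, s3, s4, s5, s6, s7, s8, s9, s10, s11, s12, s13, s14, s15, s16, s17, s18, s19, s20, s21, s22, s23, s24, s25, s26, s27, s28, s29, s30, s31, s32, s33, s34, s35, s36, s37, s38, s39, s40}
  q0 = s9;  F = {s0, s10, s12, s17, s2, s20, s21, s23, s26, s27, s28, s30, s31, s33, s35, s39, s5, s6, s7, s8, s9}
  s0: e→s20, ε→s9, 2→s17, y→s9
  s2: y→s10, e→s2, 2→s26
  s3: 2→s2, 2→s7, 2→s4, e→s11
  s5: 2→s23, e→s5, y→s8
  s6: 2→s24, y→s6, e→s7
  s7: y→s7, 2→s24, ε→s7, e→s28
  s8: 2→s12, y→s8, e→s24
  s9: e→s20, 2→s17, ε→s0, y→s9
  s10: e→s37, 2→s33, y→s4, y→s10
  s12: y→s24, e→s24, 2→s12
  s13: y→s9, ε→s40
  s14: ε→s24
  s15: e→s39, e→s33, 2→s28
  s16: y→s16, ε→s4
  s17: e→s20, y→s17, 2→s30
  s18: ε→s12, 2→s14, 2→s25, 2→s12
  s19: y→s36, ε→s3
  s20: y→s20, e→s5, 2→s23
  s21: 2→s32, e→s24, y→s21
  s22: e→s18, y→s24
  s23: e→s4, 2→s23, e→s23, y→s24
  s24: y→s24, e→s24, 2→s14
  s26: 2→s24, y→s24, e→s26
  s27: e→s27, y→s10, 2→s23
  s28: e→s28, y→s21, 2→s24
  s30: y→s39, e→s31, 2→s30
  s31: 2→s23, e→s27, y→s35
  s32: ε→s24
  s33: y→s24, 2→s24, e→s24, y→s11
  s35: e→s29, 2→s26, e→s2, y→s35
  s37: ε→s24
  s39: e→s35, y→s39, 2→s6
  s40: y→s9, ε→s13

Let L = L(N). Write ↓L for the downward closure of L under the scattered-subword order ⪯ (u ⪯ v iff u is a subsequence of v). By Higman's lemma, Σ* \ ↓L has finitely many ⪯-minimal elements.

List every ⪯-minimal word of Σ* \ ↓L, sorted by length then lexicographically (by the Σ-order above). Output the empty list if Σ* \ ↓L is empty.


A = [e2y, eeye, 22y22].

|Q|=41, |F|=21, |δ|=97 (11 ε).
min D↑ (21 st, q0=0, F={7}): 0:e→1,y→0,2→2 1:e→3,y→1,2→4 2:e→1,y→2,2→5 3:e→3,y→6,2→4 4:e→4,y→7,2→4 5:e→8,y→9,2→5 6:e→7,y→6,2→10 7:e→7,y→7,2→7 8:e→11,y→12,2→4 9:e→12,y→9,2→13 10:e→7,y→7,2→10 11:e→11,y→14,2→4 12:e→15,y→12,2→16 13:e→17,y→13,2→7 14:e→7,y→14,2→18 15:e→15,y→14,2→16 16:e→16,y→7,2→7 17:e→19,y→17,2→7 18:e→7,y→7,2→7 19:e→19,y→20,2→7 20:e→7,y→20,2→7.
'e2y': run [28, 22, 9, 3] end={s11,s14,s24} rej; 3/3 deletions ∈↓L.
'eeye': |S_i|=[28, 22, 18, 11, 3] end={s14,s24,s37} — reject; 4/4 del acc.
'22y22': N↓-sim [28, 26, 22, 17, 10, 3] end={s14,s24,s32} rej; 5/5 del acc.
3 obstructions.


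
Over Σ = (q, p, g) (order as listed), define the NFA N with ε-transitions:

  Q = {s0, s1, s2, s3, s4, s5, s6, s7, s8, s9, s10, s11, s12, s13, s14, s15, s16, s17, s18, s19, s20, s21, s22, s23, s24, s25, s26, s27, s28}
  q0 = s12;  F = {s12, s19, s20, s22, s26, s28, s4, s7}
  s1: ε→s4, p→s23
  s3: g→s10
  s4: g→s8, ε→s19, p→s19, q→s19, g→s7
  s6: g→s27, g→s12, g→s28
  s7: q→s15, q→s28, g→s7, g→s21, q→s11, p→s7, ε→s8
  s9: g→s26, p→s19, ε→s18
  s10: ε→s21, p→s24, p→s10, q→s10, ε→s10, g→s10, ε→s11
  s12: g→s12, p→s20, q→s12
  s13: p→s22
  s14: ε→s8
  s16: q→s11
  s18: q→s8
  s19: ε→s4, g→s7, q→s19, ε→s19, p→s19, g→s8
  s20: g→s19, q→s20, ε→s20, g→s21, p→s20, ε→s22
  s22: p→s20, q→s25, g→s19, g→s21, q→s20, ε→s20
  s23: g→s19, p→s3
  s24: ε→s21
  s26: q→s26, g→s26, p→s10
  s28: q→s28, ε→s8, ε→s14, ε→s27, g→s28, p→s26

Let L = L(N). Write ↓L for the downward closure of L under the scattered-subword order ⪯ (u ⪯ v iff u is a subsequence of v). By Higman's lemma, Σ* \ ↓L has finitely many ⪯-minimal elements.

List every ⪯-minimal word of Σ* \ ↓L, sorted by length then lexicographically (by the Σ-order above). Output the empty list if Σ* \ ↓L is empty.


min(Σ*\↓L) = [pggqpp].

|Q|=29, |F|=8, |δ|=65 (17 ε).
min D↑ (7 st, q0=0, F={6}): 0:q→0,p→1,g→0 1:q→1,p→1,g→2 2:q→2,p→2,g→3 3:q→4,p→3,g→3 4:q→4,p→5,g→4 5:q→5,p→6,g→5 6:q→6,p→6,g→6.
'pggqpp': N↓-sim [17, 16, 13, 11, 10, 5, 4] end={s10,s11,s21,s24} — reject; 6/6 single-dels accept.
1 obstructions.


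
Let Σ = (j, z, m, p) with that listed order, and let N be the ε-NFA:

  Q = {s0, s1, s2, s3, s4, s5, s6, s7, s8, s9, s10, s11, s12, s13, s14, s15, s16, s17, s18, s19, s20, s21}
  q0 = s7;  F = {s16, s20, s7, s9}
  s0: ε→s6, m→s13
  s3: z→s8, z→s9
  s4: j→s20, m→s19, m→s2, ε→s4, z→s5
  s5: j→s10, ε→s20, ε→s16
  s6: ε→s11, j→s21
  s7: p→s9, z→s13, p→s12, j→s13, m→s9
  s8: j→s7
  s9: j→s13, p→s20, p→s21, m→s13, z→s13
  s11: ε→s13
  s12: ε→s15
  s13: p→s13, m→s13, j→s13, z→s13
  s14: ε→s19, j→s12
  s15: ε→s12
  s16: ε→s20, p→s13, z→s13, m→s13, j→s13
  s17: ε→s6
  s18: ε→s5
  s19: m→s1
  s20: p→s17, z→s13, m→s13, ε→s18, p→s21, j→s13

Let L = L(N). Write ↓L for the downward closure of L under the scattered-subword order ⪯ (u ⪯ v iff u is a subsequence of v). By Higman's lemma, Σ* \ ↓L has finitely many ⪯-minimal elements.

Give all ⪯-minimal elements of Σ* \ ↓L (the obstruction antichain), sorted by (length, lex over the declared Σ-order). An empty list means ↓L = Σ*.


min(Σ*\↓L) = [j, z, mm, pm, mpp, ppp].

|Q|=22, |F|=4, |δ|=48 (13 ε).
min D↑ (4 st, q0=0, F={1}): 0:j→1,z→1,m→2,p→2 1:j→1,z→1,m→1,p→1 2:j→1,z→1,m→1,p→3 3:j→1,z→1,m→1,p→1.
'j': run [14, 3] end={s10,s13,s21} ∉↓L; 1/1 deletions ∈↓L.
'z': |S_i|=[14, 1] end={s13} rej; 1/1 del acc.
'mm': |S_i|=[14, 11, 1] end={s13} ∉↓L; 2/2 deletions ∈↓L.
'pm': |S_i|=[14, 13, 1] end={s13} — reject; 2/2 deletions ∈↓L.
'mpp': |S_i|=[14, 11, 10, 5] end={s11,s13,s17,s21,s6} — reject; 3/3 deletions ∈↓L.
'ppp': N↓-sim [14, 13, 10, 5] end={s11,s13,s17,s21,s6} — reject; 3/3 deletions ∈↓L.
6 minimals (antichain).


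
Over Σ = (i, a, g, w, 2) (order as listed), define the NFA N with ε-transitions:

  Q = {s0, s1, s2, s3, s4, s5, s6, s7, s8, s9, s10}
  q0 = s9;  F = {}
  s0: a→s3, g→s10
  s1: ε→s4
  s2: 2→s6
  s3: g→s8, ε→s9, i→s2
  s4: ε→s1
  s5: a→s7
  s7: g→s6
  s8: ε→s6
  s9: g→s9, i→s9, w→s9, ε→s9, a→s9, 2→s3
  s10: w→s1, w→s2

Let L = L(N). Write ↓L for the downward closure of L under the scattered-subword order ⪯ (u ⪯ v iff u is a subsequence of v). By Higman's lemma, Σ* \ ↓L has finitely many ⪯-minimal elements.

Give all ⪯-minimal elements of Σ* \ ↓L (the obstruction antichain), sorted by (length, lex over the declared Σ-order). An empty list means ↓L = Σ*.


Antichain: [ε].

|Q|=11, |F|=0, |δ|=19 (5 ε).
min D↑ (1 st, q0=0, F={0}): 0:i→0,a→0,g→0,w→0,2→0 (ε-aug+det+¬).
ε ∈ L(D↑) — L = ∅.


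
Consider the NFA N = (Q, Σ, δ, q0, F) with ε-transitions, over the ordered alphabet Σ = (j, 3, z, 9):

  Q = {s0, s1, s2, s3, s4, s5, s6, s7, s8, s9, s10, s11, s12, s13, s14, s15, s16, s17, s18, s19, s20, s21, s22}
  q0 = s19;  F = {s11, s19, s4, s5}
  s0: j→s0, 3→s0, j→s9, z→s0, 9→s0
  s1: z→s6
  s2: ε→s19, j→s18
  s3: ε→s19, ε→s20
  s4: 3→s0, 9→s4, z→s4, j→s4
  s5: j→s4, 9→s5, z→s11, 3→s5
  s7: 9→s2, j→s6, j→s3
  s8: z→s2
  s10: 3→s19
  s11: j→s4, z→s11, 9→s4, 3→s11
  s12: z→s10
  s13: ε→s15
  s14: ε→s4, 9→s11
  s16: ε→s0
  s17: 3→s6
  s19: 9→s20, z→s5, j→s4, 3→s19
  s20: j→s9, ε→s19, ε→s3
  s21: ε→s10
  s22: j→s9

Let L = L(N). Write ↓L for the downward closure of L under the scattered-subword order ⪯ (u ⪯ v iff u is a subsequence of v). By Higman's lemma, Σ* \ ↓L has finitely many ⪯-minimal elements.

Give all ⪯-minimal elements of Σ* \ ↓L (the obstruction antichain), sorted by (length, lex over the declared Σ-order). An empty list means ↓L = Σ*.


A = [j3, zz93].

|Q|=23, |F|=4, |δ|=42 (9 ε).
min D↑ (5 st, q0=0, F={3}): 0:j→1,3→0,z→2,9→0 1:j→1,3→3,z→1,9→1 2:j→1,3→2,z→4,9→2 3:j→3,3→3,z→3,9→3 4:j→1,3→4,z→4,9→1 (ε-aug+det+¬).
'j3': N↓-sim [8, 3, 2] end={s0,s9} — reject; 2/2 deletions ∈↓L.
'zz93': run [8, 5, 4, 3, 2] end={s0,s9} — reject; 4/4 del acc.
2 words, ⪯-incomp.


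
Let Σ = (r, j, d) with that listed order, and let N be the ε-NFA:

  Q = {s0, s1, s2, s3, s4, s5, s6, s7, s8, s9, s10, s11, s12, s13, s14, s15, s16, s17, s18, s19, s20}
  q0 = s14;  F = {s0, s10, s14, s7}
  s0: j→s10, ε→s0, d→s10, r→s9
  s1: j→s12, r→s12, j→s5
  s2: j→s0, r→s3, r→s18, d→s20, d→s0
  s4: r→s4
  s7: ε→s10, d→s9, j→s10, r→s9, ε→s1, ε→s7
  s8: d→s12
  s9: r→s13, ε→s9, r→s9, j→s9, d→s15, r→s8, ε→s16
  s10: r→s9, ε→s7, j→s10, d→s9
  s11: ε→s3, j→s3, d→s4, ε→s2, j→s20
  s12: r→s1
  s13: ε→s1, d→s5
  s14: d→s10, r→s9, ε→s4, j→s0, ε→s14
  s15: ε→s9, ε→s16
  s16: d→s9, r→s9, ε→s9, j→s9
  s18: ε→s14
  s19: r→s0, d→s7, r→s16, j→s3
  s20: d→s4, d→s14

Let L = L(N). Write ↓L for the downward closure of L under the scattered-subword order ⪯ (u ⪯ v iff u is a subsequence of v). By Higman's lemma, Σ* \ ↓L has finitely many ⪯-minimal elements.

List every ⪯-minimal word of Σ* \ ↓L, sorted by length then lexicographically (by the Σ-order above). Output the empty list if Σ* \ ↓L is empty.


A = [r, dd, jjd].

|Q|=21, |F|=4, |δ|=57 (16 ε).
min D↑ (4 st, q0=0, F={1}): 0:r→1,j→2,d→3 1:r→1,j→1,d→1 2:r→1,j→3,d→3 3:r→1,j→3,d→1 (ε-aug+det+¬).
'r': N↓-sim [13, 9] end={s1,s12,s13,s15,s16,s4,s5,s8,s9} rej; 1/1 single-dels accept.
'dd': N↓-sim [13, 10, 8] end={s1,s12,s13,s15,s16,s5,s8,s9} — reject; 2/2 deletions ∈↓L.
'jjd': |S_i|=[13, 11, 10, 8] end={s1,s12,s13,s15,s16,s5,s8,s9} ∉↓L; 3/3 single-dels accept.
3 words, ⪯-incomp.


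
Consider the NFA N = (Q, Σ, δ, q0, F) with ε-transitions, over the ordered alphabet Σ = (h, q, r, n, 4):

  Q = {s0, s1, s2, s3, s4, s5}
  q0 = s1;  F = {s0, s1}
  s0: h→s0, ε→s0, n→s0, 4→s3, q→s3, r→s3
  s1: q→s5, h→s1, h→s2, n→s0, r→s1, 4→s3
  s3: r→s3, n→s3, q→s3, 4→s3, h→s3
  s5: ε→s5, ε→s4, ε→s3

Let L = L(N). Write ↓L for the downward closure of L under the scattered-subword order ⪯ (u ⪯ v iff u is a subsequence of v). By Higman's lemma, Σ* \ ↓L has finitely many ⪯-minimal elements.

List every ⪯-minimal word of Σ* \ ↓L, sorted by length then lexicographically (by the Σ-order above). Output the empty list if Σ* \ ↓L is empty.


A = [q, 4, nr].

|Q|=6, |F|=2, |δ|=20 (4 ε).
min D↑ (3 st, q0=0, F={1}): 0:h→0,q→1,r→0,n→2,4→1 1:h→1,q→1,r→1,n→1,4→1 2:h→2,q→1,r→1,n→2,4→1 (ε-aug+det+¬).
'q': |S_i|=[6, 3] end={s3,s4,s5} ∉↓L; 1/1 single-dels accept.
'4': |S_i|=[6, 1] end={s3} ∉↓L; 1/1 single-dels accept.
'nr': N↓-sim [6, 2, 1] end={s3} — reject; 2/2 del acc.
3 words, ⪯-incomp.


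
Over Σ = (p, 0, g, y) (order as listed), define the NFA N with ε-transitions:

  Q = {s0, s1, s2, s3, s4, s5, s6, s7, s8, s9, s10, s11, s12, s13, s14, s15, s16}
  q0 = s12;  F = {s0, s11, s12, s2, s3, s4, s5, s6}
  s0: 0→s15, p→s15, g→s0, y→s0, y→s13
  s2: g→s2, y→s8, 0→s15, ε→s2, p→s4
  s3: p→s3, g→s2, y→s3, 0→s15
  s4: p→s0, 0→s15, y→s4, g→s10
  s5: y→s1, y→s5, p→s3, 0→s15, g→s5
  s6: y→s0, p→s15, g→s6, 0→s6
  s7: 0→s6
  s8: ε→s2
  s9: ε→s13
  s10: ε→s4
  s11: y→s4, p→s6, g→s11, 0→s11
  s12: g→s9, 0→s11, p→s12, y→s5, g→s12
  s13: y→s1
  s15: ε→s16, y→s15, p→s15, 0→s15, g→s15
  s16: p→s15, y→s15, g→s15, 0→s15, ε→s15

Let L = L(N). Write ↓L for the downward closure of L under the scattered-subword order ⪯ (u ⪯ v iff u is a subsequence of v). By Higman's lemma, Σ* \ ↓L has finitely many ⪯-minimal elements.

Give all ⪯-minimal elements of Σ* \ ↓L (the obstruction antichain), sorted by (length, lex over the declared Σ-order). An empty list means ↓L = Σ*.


|Q|=17, |F|=8, |δ|=51 (6 ε).
min D↑ (9 st, q0=0, F={6}): 0:p→0,0→1,g→0,y→2 1:p→3,0→1,g→1,y→4 2:p→5,0→6,g→2,y→2 3:p→6,0→3,g→3,y→7 4:p→7,0→6,g→4,y→4 5:p→5,0→6,g→8,y→5 6:p→6,0→6,g→6,y→6 7:p→6,0→6,g→7,y→7 8:p→4,0→6,g→8,y→8.
'y0': run [15, 11, 2] end={s15,s16} ∉↓L; 2/2 del acc.
'0pp': N↓-sim [15, 9, 6, 2] end={s15,s16} ∉↓L; 3/3 single-dels accept.
'ypgppp': |S_i|=[15, 11, 10, 9, 7, 5, 2] end={s15,s16} — reject; 6/6 single-dels accept.
3 obstructions.

min(Σ*\↓L) = [y0, 0pp, ypgppp].


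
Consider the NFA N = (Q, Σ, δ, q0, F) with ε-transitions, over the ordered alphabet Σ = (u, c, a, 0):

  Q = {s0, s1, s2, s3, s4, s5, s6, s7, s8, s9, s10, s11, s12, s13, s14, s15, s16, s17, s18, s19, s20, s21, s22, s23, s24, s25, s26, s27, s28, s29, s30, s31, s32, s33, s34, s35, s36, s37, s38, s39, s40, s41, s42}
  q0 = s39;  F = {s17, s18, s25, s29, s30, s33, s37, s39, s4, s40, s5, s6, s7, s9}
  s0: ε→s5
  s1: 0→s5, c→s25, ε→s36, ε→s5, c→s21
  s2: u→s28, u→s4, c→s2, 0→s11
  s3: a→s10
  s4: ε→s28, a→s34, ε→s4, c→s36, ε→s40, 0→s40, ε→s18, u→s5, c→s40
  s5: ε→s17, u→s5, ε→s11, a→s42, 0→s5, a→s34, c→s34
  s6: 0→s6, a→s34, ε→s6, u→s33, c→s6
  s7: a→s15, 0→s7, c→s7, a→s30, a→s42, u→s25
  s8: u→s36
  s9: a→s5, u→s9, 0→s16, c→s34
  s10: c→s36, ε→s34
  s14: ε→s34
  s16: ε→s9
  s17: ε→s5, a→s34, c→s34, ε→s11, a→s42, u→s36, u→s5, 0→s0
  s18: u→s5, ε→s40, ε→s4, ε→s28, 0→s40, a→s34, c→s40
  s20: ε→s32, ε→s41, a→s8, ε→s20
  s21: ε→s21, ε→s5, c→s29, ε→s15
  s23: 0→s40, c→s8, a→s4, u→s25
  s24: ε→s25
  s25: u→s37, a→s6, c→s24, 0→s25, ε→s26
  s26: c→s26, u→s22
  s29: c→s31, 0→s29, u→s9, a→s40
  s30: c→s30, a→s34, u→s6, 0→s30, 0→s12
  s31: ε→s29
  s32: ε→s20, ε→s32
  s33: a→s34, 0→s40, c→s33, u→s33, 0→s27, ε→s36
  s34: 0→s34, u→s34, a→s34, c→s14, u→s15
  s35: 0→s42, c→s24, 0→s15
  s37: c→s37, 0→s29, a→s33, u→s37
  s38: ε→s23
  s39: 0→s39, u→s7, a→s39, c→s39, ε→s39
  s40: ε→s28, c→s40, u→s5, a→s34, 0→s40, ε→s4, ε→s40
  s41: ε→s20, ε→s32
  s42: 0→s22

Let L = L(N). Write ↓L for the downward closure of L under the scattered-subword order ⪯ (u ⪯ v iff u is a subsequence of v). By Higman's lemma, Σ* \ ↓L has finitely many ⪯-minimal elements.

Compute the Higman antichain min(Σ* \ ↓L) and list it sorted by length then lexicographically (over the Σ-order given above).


|Q|=43, |F|=14, |δ|=128 (37 ε).
min D↑ (12 st, q0=0, F={6}): 0:u→1,c→0,a→0,0→0 1:u→2,c→1,a→3,0→1 2:u→4,c→2,a→5,0→2 3:u→5,c→3,a→6,0→3 4:u→4,c→4,a→7,0→8 5:u→7,c→5,a→6,0→5 6:u→6,c→6,a→6,0→6 7:u→7,c→7,a→6,0→9 8:u→10,c→8,a→9,0→8 9:u→11,c→9,a→6,0→9 10:u→10,c→6,a→11,0→10 11:u→11,c→6,a→6,0→11 [Hopcroft].
'uaa': |S_i|=[29, 28, 19, 5] end={s14,s15,s22,s34,s42} ∉↓L; 3/3 deletions ∈↓L.
'uuu0uc': run [29, 28, 25, 21, 19, 12, 3] end={s14,s15,s34} rej; 6/6 deletions ∈↓L.
2 minimals (antichain).

min(Σ*\↓L) = [uaa, uuu0uc].
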